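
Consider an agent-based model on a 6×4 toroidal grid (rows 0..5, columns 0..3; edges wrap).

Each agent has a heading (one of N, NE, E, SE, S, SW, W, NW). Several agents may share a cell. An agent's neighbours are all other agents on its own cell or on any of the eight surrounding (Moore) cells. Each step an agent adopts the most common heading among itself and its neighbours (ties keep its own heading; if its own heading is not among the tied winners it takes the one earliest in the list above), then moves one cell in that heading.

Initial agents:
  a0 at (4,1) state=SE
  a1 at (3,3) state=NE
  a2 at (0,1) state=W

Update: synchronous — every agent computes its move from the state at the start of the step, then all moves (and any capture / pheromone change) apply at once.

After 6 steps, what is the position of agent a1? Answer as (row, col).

(3, 1)

t=1: a0@(5,2):SE a1@(2,0):NE a2@(0,0):W
t=2: a0@(0,3):SE a1@(1,1):NE a2@(0,3):W
t=3: a0@(1,0):SE a1@(0,2):NE a2@(0,2):W
t=4: a0@(2,1):SE a1@(5,3):NE a2@(0,1):W
t=5: a0@(3,2):SE a1@(4,0):NE a2@(0,0):W
t=6: a0@(4,3):SE a1@(3,1):NE a2@(0,3):W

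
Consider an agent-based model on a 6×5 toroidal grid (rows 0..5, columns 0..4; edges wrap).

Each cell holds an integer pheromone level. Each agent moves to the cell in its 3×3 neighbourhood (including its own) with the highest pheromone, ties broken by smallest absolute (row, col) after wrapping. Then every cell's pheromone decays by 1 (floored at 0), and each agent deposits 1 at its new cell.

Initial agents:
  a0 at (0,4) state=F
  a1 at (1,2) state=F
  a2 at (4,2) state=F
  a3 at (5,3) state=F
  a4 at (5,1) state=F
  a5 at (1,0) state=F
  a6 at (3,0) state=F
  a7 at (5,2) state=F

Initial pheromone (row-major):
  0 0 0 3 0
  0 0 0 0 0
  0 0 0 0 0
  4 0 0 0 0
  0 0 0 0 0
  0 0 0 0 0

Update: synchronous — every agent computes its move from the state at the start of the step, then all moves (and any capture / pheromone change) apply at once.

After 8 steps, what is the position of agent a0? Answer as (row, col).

(0, 3)

t=1: a0@(0,3) a1@(0,3) a2@(3,1) a3@(0,3) a4@(0,0) a5@(0,0) a6@(3,0) a7@(0,3) | pheromone: 2 0 0 6 0 / 0 0 0 0 0 / 0 0 0 0 0 / 4 1 0 0 0 / 0 0 0 0 0 / 0 0 0 0 0
t=2: a0@(0,3) a1@(0,3) a2@(3,0) a3@(0,3) a4@(0,0) a5@(0,0) a6@(3,0) a7@(0,3) | pheromone: 3 0 0 9 0 / 0 0 0 0 0 / 0 0 0 0 0 / 5 0 0 0 0 / 0 0 0 0 0 / 0 0 0 0 0
t=3: a0@(0,3) a1@(0,3) a2@(3,0) a3@(0,3) a4@(0,0) a5@(0,0) a6@(3,0) a7@(0,3) | pheromone: 4 0 0 12 0 / 0 0 0 0 0 / 0 0 0 0 0 / 6 0 0 0 0 / 0 0 0 0 0 / 0 0 0 0 0
t=4: a0@(0,3) a1@(0,3) a2@(3,0) a3@(0,3) a4@(0,0) a5@(0,0) a6@(3,0) a7@(0,3) | pheromone: 5 0 0 15 0 / 0 0 0 0 0 / 0 0 0 0 0 / 7 0 0 0 0 / 0 0 0 0 0 / 0 0 0 0 0
t=5: a0@(0,3) a1@(0,3) a2@(3,0) a3@(0,3) a4@(0,0) a5@(0,0) a6@(3,0) a7@(0,3) | pheromone: 6 0 0 18 0 / 0 0 0 0 0 / 0 0 0 0 0 / 8 0 0 0 0 / 0 0 0 0 0 / 0 0 0 0 0
t=6: a0@(0,3) a1@(0,3) a2@(3,0) a3@(0,3) a4@(0,0) a5@(0,0) a6@(3,0) a7@(0,3) | pheromone: 7 0 0 21 0 / 0 0 0 0 0 / 0 0 0 0 0 / 9 0 0 0 0 / 0 0 0 0 0 / 0 0 0 0 0
t=7: a0@(0,3) a1@(0,3) a2@(3,0) a3@(0,3) a4@(0,0) a5@(0,0) a6@(3,0) a7@(0,3) | pheromone: 8 0 0 24 0 / 0 0 0 0 0 / 0 0 0 0 0 / 10 0 0 0 0 / 0 0 0 0 0 / 0 0 0 0 0
t=8: a0@(0,3) a1@(0,3) a2@(3,0) a3@(0,3) a4@(0,0) a5@(0,0) a6@(3,0) a7@(0,3) | pheromone: 9 0 0 27 0 / 0 0 0 0 0 / 0 0 0 0 0 / 11 0 0 0 0 / 0 0 0 0 0 / 0 0 0 0 0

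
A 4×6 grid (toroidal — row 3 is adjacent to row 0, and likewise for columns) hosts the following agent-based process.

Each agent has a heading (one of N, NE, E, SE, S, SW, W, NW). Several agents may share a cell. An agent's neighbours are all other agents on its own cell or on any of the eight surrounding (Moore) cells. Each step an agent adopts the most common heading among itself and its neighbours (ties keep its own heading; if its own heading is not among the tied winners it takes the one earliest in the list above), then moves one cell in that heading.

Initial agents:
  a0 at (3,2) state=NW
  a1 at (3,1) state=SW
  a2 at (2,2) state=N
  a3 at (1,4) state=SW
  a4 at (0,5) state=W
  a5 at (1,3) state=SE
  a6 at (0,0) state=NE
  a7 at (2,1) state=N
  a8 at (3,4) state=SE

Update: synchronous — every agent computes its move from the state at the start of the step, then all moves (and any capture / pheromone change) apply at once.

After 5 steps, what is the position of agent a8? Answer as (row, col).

t=1: a0@(2,2):N a1@(2,1):N a2@(1,2):N a3@(2,3):SW a4@(0,4):W a5@(2,4):SE a6@(3,1):NE a7@(1,1):N a8@(0,5):SE
t=2: a0@(1,2):N a1@(1,1):N a2@(0,2):N a3@(1,3):N a4@(0,3):W a5@(3,5):SE a6@(2,1):N a7@(0,1):N a8@(1,0):SE
t=3: a0@(0,2):N a1@(0,1):N a2@(3,2):N a3@(0,3):N a4@(3,3):N a5@(0,0):SE a6@(1,1):N a7@(3,1):N a8@(0,0):N
t=4: a0@(3,2):N a1@(3,1):N a2@(2,2):N a3@(3,3):N a4@(2,3):N a5@(3,0):N a6@(0,1):N a7@(2,1):N a8@(3,0):N
t=5: a0@(2,2):N a1@(2,1):N a2@(1,2):N a3@(2,3):N a4@(1,3):N a5@(2,0):N a6@(3,1):N a7@(1,1):N a8@(2,0):N

(2, 0)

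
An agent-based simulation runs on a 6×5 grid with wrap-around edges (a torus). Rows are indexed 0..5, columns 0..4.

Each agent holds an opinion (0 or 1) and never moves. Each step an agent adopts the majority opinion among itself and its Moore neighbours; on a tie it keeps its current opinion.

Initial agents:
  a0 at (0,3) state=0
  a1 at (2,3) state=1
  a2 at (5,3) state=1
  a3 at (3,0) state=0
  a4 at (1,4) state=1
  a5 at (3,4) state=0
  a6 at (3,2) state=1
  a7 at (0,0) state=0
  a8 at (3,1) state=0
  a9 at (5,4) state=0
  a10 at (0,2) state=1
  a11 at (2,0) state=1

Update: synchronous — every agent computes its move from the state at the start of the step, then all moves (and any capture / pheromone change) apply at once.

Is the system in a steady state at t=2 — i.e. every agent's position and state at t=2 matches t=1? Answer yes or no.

yes

t=1: a0@(0,3):1 a1@(2,3):1 a2@(5,3):1 a3@(3,0):0 a4@(1,4):1 a5@(3,4):0 a6@(3,2):1 a7@(0,0):0 a8@(3,1):0 a9@(5,4):0 a10@(0,2):1 a11@(2,0):0
t=2: (unchanged — steady state)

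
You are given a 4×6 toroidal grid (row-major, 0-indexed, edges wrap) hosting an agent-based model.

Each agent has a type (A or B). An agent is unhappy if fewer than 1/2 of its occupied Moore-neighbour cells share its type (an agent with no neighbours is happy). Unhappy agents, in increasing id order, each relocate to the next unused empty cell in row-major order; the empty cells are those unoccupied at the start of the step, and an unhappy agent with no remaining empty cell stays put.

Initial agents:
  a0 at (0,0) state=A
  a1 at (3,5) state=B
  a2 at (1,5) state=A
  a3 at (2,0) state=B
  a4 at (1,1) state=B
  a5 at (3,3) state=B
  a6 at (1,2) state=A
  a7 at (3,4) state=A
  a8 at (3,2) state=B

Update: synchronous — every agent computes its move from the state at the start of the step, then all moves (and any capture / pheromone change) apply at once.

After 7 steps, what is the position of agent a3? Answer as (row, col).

(0, 1)

t=1: a0@(0,1):A a1@(0,2):B a2@(1,5):A a3@(2,0):B a4@(0,3):B a5@(3,3):B a6@(0,4):A a7@(0,5):A a8@(3,2):B
t=2: a0@(0,0):A a1@(0,2):B a2@(1,5):A a3@(1,0):B a4@(0,3):B a5@(3,3):B a6@(0,4):A a7@(0,5):A a8@(3,2):B
t=3: a0@(0,0):A a1@(0,2):B a2@(1,5):A a3@(0,1):B a4@(0,3):B a5@(3,3):B a6@(0,4):A a7@(0,5):A a8@(3,2):B
t=4: (unchanged — steady state)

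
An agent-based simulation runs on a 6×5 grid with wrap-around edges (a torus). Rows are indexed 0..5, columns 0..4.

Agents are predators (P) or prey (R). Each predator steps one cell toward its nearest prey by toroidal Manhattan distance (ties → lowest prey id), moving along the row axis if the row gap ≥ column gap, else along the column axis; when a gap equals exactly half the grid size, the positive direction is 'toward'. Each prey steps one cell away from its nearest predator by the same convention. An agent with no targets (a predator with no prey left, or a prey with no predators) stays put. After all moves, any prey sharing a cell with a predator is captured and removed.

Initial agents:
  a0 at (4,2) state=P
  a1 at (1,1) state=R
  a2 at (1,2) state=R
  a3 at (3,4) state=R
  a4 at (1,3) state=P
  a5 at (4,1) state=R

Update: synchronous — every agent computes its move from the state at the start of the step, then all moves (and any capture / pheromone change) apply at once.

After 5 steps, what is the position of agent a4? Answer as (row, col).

t=1: a0@(4,1):P a1@(1,0):R a2@(1,1):R a3@(3,0):R a4@(1,2):P a5@(4,0):R
t=2: a0@(4,0):P a1@(1,4):R a2@(1,0):R a3@(2,0):R a4@(1,1):P a5@(4,4):R
t=3: a0@(4,4):P a1@(1,3):R a2@(1,4):R a4@(1,0):P a5@(4,3):R
t=4: a0@(4,3):P a1@(1,2):R a2@(1,3):R a4@(1,4):P a5@(4,2):R
t=5: a0@(4,2):P a1@(1,1):R a2@(1,2):R a4@(1,3):P a5@(4,1):R

(1, 3)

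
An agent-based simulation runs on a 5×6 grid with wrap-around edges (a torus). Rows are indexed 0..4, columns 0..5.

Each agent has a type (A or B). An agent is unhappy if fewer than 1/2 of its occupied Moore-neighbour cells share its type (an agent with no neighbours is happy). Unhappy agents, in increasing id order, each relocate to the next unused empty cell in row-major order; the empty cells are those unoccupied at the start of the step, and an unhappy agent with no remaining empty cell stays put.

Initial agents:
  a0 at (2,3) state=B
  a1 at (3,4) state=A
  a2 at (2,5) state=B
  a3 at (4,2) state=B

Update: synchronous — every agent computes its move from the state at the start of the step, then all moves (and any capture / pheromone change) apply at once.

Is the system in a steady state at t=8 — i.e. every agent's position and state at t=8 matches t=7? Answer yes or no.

t=1: a0@(0,0):B a1@(0,1):A a2@(0,2):B a3@(4,2):B
t=2: a0@(0,3):B a1@(0,4):A a2@(0,2):B a3@(4,2):B
t=3: a0@(0,3):B a1@(0,0):A a2@(0,2):B a3@(4,2):B
t=4: (unchanged — steady state)

yes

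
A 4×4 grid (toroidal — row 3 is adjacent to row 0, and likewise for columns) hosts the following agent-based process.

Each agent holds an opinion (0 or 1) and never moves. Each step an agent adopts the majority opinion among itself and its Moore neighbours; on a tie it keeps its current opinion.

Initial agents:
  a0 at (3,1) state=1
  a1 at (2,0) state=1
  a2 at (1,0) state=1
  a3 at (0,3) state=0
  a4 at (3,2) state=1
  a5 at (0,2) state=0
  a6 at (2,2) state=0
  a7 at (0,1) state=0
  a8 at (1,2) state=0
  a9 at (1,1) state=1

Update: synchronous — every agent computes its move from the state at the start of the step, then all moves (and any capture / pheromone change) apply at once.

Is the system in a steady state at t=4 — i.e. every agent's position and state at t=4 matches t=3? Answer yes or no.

t=1: a0@(3,1):1 a1@(2,0):1 a2@(1,0):1 a3@(0,3):0 a4@(3,2):0 a5@(0,2):0 a6@(2,2):1 a7@(0,1):1 a8@(1,2):0 a9@(1,1):0
t=2: a0@(3,1):1 a1@(2,0):1 a2@(1,0):1 a3@(0,3):0 a4@(3,2):0 a5@(0,2):0 a6@(2,2):0 a7@(0,1):0 a8@(1,2):0 a9@(1,1):1
t=3: a0@(3,1):0 a1@(2,0):1 a2@(1,0):1 a3@(0,3):0 a4@(3,2):0 a5@(0,2):0 a6@(2,2):0 a7@(0,1):0 a8@(1,2):0 a9@(1,1):0
t=4: a0@(3,1):0 a1@(2,0):1 a2@(1,0):0 a3@(0,3):0 a4@(3,2):0 a5@(0,2):0 a6@(2,2):0 a7@(0,1):0 a8@(1,2):0 a9@(1,1):0

no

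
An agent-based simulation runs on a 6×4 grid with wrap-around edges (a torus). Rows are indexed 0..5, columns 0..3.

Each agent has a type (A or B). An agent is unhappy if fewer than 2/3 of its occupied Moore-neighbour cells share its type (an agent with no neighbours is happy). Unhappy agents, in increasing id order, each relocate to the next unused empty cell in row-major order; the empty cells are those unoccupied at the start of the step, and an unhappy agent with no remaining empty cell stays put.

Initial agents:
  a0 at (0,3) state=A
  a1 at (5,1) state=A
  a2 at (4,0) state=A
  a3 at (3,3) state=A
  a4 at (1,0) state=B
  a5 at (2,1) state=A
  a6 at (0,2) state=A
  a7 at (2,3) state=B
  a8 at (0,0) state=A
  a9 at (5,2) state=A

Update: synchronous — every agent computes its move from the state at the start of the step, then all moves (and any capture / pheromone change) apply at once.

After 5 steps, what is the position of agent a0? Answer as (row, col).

t=1: a0@(0,3):A a1@(5,1):A a2@(4,0):A a3@(0,1):A a4@(1,1):B a5@(1,2):A a6@(0,2):A a7@(1,3):B a8@(0,0):A a9@(5,2):A
t=2: a0@(0,3):A a1@(5,1):A a2@(4,0):A a3@(0,1):A a4@(1,0):B a5@(2,0):A a6@(0,2):A a7@(2,1):B a8@(2,2):A a9@(5,2):A
t=3: a0@(0,3):A a1@(5,1):A a2@(4,0):A a3@(0,1):A a4@(0,0):B a5@(1,1):A a6@(0,2):A a7@(1,2):B a8@(1,3):A a9@(5,2):A
t=4: a0@(1,0):A a1@(5,1):A a2@(4,0):A a3@(0,1):A a4@(2,0):B a5@(2,1):A a6@(0,2):A a7@(2,2):B a8@(2,3):A a9@(5,2):A
t=5: a0@(1,0):A a1@(5,1):A a2@(4,0):A a3@(0,1):A a4@(0,0):B a5@(0,3):A a6@(0,2):A a7@(1,1):B a8@(1,2):A a9@(5,2):A

(1, 0)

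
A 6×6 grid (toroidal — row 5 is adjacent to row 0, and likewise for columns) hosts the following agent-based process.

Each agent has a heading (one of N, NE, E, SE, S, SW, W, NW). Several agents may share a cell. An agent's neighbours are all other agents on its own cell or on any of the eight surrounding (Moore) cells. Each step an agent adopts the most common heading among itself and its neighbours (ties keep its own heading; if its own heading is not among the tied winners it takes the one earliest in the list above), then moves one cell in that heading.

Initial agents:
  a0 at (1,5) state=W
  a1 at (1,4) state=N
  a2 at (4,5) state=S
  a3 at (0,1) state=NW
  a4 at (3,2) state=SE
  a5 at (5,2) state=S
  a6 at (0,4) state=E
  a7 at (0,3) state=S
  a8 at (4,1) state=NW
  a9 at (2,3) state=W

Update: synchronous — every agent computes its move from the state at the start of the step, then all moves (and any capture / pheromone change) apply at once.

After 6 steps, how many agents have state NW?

t=1: a0@(1,4):W a1@(1,3):W a2@(5,5):S a3@(5,0):NW a4@(4,3):SE a5@(0,2):S a6@(0,5):E a7@(1,3):S a8@(3,0):NW a9@(2,2):W
t=2: a0@(1,3):W a1@(1,2):W a2@(0,5):S a3@(4,5):NW a4@(5,4):SE a5@(1,2):S a6@(0,0):E a7@(1,2):W a8@(2,5):NW a9@(2,1):W
t=3: a0@(1,2):W a1@(1,1):W a2@(1,5):S a3@(3,4):NW a4@(0,5):SE a5@(1,1):W a6@(0,1):E a7@(1,1):W a8@(1,4):NW a9@(2,0):W
t=4: a0@(1,1):W a1@(1,0):W a2@(2,5):S a3@(2,3):NW a4@(1,0):SE a5@(1,0):W a6@(0,0):W a7@(1,0):W a8@(0,3):NW a9@(2,5):W
t=5: a0@(1,0):W a1@(1,5):W a2@(2,4):W a3@(1,2):NW a4@(1,5):W a5@(1,5):W a6@(0,5):W a7@(1,5):W a8@(5,2):NW a9@(2,4):W
t=6: a0@(1,5):W a1@(1,4):W a2@(2,3):W a3@(0,1):NW a4@(1,4):W a5@(1,4):W a6@(0,4):W a7@(1,4):W a8@(4,1):NW a9@(2,3):W

2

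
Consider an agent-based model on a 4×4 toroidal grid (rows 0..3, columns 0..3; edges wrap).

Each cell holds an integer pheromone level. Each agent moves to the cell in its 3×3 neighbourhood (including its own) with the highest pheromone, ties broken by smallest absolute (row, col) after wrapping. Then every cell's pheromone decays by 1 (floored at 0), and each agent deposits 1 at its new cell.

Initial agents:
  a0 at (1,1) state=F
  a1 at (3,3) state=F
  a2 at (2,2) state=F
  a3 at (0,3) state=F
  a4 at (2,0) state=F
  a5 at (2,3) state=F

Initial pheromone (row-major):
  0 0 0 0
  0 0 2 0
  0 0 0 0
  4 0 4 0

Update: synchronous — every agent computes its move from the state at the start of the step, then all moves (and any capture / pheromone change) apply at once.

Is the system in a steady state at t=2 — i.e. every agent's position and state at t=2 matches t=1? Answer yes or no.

yes

t=1: a0@(1,2) a1@(3,0) a2@(3,2) a3@(3,0) a4@(3,0) a5@(3,0) | pheromone: 0 0 0 0 / 0 0 2 0 / 0 0 0 0 / 7 0 4 0
t=2: a0@(1,2) a1@(3,0) a2@(3,2) a3@(3,0) a4@(3,0) a5@(3,0) | pheromone: 0 0 0 0 / 0 0 2 0 / 0 0 0 0 / 10 0 4 0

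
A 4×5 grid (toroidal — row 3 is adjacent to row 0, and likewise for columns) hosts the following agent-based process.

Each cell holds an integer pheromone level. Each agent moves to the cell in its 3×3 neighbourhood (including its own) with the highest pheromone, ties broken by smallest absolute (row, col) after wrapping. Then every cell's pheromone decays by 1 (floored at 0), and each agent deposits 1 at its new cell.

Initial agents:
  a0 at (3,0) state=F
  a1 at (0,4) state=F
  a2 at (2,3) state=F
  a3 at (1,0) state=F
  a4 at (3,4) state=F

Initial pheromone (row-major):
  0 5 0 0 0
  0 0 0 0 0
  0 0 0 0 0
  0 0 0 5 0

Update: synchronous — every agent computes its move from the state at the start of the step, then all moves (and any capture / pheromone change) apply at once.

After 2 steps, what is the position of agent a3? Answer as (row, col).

t=1: a0@(0,1) a1@(3,3) a2@(3,3) a3@(0,1) a4@(3,3) | pheromone: 0 6 0 0 0 / 0 0 0 0 0 / 0 0 0 0 0 / 0 0 0 7 0
t=2: a0@(0,1) a1@(3,3) a2@(3,3) a3@(0,1) a4@(3,3) | pheromone: 0 7 0 0 0 / 0 0 0 0 0 / 0 0 0 0 0 / 0 0 0 9 0

(0, 1)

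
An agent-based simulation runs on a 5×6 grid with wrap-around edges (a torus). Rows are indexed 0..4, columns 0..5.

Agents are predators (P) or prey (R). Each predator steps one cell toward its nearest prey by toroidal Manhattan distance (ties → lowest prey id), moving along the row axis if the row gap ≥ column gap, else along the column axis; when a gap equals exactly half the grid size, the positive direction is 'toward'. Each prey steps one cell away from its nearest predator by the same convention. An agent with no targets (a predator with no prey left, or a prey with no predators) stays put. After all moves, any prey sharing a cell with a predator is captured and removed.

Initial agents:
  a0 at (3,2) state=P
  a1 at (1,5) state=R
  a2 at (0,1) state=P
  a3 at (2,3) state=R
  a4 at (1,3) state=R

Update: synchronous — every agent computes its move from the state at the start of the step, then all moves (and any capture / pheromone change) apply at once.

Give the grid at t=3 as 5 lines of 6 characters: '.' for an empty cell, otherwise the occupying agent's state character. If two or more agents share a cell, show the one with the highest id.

t=1: a0@(2,2):P a1@(1,4):R a2@(0,0):P a3@(1,3):R a4@(0,3):R
t=2: a0@(1,2):P a1@(1,5):R a2@(0,5):P a3@(0,3):R a4@(4,3):R
t=3: a0@(0,2):P a1@(2,5):R a2@(1,5):P a3@(4,3):R a4@(3,3):R

..P...
.....P
.....R
...R..
...R..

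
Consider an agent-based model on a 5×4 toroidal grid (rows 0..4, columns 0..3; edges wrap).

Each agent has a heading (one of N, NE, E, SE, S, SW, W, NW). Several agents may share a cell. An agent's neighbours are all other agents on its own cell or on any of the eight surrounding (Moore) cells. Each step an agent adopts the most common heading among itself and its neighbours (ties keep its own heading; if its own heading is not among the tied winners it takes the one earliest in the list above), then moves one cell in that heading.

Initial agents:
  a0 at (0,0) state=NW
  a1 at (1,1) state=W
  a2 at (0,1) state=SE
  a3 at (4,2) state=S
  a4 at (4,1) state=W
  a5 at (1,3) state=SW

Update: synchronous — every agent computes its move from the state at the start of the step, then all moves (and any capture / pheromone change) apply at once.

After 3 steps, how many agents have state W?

5

t=1: a0@(0,3):W a1@(1,0):W a2@(0,0):W a3@(0,2):S a4@(4,0):W a5@(2,2):SW
t=2: a0@(0,2):W a1@(1,3):W a2@(0,3):W a3@(1,2):S a4@(4,3):W a5@(3,1):SW
t=3: a0@(0,1):W a1@(1,2):W a2@(0,2):W a3@(1,1):W a4@(4,2):W a5@(4,0):SW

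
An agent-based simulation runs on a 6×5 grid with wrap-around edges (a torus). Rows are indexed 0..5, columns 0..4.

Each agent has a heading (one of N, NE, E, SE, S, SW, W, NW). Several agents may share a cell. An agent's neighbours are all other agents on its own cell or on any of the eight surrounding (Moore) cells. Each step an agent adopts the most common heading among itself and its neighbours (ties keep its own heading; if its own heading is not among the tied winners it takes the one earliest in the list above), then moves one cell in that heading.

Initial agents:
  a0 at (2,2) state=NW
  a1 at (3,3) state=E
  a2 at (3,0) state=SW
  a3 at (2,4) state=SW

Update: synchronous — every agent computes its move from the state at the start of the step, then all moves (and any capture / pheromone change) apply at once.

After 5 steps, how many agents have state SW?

t=1: a0@(1,1):NW a1@(3,4):E a2@(4,4):SW a3@(3,3):SW
t=2: a0@(0,0):NW a1@(4,3):SW a2@(5,3):SW a3@(4,2):SW
t=3: a0@(5,4):NW a1@(5,2):SW a2@(0,2):SW a3@(5,1):SW
t=4: a0@(4,3):NW a1@(0,1):SW a2@(1,1):SW a3@(0,0):SW
t=5: a0@(3,2):NW a1@(1,0):SW a2@(2,0):SW a3@(1,4):SW

3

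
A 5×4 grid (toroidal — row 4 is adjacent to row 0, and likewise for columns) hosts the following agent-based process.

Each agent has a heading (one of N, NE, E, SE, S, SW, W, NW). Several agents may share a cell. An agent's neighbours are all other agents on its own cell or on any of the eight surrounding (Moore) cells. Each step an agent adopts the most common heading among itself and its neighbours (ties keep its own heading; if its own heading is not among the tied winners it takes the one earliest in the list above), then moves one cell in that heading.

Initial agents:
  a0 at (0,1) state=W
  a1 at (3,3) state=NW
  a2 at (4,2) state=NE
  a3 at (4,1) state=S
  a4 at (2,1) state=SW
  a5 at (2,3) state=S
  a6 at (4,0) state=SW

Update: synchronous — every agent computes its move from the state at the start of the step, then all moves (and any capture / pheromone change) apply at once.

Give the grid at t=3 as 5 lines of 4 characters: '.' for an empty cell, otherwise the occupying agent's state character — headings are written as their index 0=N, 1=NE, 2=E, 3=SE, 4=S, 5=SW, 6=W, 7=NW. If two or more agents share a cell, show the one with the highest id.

7.54
.15.
.5..
....
....

t=1: a0@(0,0):W a1@(2,2):NW a2@(3,3):NE a3@(0,1):S a4@(3,0):SW a5@(3,3):S a6@(0,3):SW
t=2: a0@(0,3):W a1@(1,1):NW a2@(2,0):NE a3@(1,1):S a4@(4,3):SW a5@(4,3):S a6@(1,2):SW
t=3: a0@(1,2):SW a1@(0,0):NW a2@(1,1):NE a3@(2,1):S a4@(0,2):SW a5@(0,3):S a6@(2,1):SW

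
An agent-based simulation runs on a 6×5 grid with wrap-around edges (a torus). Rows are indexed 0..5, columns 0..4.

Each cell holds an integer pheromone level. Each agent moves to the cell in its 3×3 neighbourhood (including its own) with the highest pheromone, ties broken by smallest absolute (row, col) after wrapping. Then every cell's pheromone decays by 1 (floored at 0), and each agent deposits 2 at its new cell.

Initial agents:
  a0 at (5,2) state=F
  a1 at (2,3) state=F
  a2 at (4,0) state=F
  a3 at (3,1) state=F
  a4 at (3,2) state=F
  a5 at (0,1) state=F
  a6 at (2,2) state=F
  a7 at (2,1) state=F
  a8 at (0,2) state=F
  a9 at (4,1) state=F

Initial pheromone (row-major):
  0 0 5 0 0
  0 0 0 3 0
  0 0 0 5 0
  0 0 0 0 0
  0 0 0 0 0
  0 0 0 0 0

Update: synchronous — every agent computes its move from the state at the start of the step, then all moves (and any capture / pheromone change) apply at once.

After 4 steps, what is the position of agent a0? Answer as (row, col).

t=1: a0@(0,2) a1@(2,3) a2@(3,0) a3@(2,0) a4@(2,3) a5@(0,2) a6@(2,3) a7@(1,0) a8@(0,2) a9@(3,0) | pheromone: 0 0 10 0 0 / 2 0 0 2 0 / 2 0 0 10 0 / 4 0 0 0 0 / 0 0 0 0 0 / 0 0 0 0 0
t=2: a0@(0,2) a1@(2,3) a2@(3,0) a3@(3,0) a4@(2,3) a5@(0,2) a6@(2,3) a7@(1,0) a8@(0,2) a9@(3,0) | pheromone: 0 0 15 0 0 / 3 0 0 1 0 / 1 0 0 15 0 / 9 0 0 0 0 / 0 0 0 0 0 / 0 0 0 0 0
t=3: a0@(0,2) a1@(2,3) a2@(3,0) a3@(3,0) a4@(2,3) a5@(0,2) a6@(2,3) a7@(1,0) a8@(0,2) a9@(3,0) | pheromone: 0 0 20 0 0 / 4 0 0 0 0 / 0 0 0 20 0 / 14 0 0 0 0 / 0 0 0 0 0 / 0 0 0 0 0
t=4: a0@(0,2) a1@(2,3) a2@(3,0) a3@(3,0) a4@(2,3) a5@(0,2) a6@(2,3) a7@(1,0) a8@(0,2) a9@(3,0) | pheromone: 0 0 25 0 0 / 5 0 0 0 0 / 0 0 0 25 0 / 19 0 0 0 0 / 0 0 0 0 0 / 0 0 0 0 0

(0, 2)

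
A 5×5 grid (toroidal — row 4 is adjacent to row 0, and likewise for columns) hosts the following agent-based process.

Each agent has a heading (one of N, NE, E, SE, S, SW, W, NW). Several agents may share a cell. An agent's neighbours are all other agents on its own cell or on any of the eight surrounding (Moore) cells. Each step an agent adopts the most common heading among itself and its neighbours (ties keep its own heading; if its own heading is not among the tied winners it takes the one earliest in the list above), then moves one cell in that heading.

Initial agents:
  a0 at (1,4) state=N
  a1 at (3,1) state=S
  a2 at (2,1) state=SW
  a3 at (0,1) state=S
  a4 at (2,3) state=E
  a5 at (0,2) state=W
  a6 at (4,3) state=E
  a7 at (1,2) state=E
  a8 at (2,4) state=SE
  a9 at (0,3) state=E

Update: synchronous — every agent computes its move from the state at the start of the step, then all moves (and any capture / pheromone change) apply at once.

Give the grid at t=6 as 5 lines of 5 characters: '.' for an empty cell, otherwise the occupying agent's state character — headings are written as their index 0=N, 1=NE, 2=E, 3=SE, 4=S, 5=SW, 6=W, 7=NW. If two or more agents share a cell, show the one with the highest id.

t=1: a0@(1,0):E a1@(4,1):S a2@(3,0):SW a3@(1,1):S a4@(2,4):E a5@(0,3):E a6@(4,4):E a7@(1,3):E a8@(3,0):SE a9@(0,4):E
t=2: a0@(1,1):E a1@(0,1):S a2@(3,1):E a3@(2,1):S a4@(2,0):E a5@(0,4):E a6@(4,0):E a7@(1,4):E a8@(3,1):E a9@(0,0):E
t=3: a0@(1,2):E a1@(0,2):E a2@(3,2):E a3@(2,2):E a4@(2,1):E a5@(0,0):E a6@(4,1):E a7@(1,0):E a8@(3,2):E a9@(0,1):E
t=4: a0@(1,3):E a1@(0,3):E a2@(3,3):E a3@(2,3):E a4@(2,2):E a5@(0,1):E a6@(4,2):E a7@(1,1):E a8@(3,3):E a9@(0,2):E
t=5: a0@(1,4):E a1@(0,4):E a2@(3,4):E a3@(2,4):E a4@(2,3):E a5@(0,2):E a6@(4,3):E a7@(1,2):E a8@(3,4):E a9@(0,3):E
t=6: a0@(1,0):E a1@(0,0):E a2@(3,0):E a3@(2,0):E a4@(2,4):E a5@(0,3):E a6@(4,4):E a7@(1,3):E a8@(3,0):E a9@(0,4):E

2..22
2..2.
2...2
2....
....2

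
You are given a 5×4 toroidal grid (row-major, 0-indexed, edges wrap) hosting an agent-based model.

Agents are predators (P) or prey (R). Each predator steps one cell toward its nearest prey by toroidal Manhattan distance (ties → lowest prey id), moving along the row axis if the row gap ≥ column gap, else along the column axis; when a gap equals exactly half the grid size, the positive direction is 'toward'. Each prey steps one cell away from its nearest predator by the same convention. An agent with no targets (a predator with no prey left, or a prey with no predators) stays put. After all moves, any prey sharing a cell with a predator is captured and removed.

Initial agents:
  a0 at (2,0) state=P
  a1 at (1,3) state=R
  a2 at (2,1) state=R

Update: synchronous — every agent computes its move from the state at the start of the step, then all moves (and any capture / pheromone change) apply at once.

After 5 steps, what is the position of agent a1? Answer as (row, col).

t=1: a0@(2,1):P a1@(0,3):R a2@(2,2):R
t=2: a0@(2,2):P a1@(4,3):R a2@(2,3):R
t=3: a0@(2,3):P a1@(0,3):R a2@(2,0):R
t=4: a0@(2,0):P a1@(4,3):R a2@(2,1):R
t=5: a0@(2,1):P a1@(0,3):R a2@(2,2):R

(0, 3)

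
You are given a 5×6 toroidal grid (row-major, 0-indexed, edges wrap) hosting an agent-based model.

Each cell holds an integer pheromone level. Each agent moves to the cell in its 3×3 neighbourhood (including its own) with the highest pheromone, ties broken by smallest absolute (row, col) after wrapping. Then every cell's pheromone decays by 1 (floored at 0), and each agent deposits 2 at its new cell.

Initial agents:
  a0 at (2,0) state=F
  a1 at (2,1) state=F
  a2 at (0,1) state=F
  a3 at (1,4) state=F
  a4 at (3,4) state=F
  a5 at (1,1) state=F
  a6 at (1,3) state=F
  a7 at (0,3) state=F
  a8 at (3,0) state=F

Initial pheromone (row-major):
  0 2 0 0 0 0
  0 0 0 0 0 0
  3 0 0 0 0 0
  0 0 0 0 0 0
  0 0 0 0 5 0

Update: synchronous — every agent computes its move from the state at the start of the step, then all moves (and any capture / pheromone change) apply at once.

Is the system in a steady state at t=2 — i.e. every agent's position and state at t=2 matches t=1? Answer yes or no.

t=1: a0@(2,0) a1@(2,0) a2@(0,1) a3@(0,3) a4@(4,4) a5@(2,0) a6@(0,2) a7@(4,4) a8@(2,0) | pheromone: 0 3 2 2 0 0 / 0 0 0 0 0 0 / 10 0 0 0 0 0 / 0 0 0 0 0 0 / 0 0 0 0 8 0
t=2: a0@(2,0) a1@(2,0) a2@(0,1) a3@(4,4) a4@(4,4) a5@(2,0) a6@(0,1) a7@(4,4) a8@(2,0) | pheromone: 0 6 1 1 0 0 / 0 0 0 0 0 0 / 17 0 0 0 0 0 / 0 0 0 0 0 0 / 0 0 0 0 13 0

no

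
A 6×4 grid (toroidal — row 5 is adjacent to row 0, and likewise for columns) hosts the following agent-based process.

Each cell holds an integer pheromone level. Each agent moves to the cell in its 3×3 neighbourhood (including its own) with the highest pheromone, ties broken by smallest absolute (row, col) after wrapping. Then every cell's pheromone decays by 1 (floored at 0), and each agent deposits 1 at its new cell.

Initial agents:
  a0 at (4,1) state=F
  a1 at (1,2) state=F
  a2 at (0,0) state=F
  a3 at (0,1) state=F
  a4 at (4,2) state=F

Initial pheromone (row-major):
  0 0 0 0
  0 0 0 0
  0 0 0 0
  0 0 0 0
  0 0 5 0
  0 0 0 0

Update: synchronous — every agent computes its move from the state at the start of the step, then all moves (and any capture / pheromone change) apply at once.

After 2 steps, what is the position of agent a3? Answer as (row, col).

(0, 0)

t=1: a0@(4,2) a1@(0,1) a2@(0,0) a3@(0,0) a4@(4,2) | pheromone: 2 1 0 0 / 0 0 0 0 / 0 0 0 0 / 0 0 0 0 / 0 0 6 0 / 0 0 0 0
t=2: a0@(4,2) a1@(0,0) a2@(0,0) a3@(0,0) a4@(4,2) | pheromone: 4 0 0 0 / 0 0 0 0 / 0 0 0 0 / 0 0 0 0 / 0 0 7 0 / 0 0 0 0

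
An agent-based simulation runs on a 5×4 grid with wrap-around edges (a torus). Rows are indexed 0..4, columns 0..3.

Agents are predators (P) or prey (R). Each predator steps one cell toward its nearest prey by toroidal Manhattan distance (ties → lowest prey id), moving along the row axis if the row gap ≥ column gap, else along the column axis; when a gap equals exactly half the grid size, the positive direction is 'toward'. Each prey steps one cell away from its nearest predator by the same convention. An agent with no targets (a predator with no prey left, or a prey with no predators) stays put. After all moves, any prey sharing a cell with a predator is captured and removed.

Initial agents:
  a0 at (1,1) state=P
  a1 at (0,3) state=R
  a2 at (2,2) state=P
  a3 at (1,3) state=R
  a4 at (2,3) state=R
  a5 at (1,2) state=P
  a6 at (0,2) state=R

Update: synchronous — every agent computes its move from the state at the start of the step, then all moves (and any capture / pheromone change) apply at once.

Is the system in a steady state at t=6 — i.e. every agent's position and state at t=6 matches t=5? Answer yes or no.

no

t=1: a0@(1,2):P a1@(4,3):R a2@(2,3):P a3@(1,0):R a4@(2,0):R a5@(1,3):P a6@(4,2):R
t=2: a0@(1,3):P a1@(0,3):R a2@(2,0):P a3@(1,1):R a4@(2,1):R a5@(1,0):P a6@(3,2):R
t=3: a0@(0,3):P a1@(4,3):R a2@(2,1):P a3@(1,2):R a4@(2,2):R a5@(1,1):P a6@(4,2):R
t=4: a0@(4,3):P a1@(3,3):R a2@(2,2):P a3@(1,3):R a4@(2,3):R a5@(1,2):P a6@(3,2):R
t=5: a0@(3,3):P a2@(2,3):P a3@(1,0):R a4@(2,0):R a5@(1,3):P a6@(4,2):R
t=6: a0@(2,3):P a2@(2,0):P a3@(1,1):R a4@(2,1):R a5@(1,0):P a6@(0,2):R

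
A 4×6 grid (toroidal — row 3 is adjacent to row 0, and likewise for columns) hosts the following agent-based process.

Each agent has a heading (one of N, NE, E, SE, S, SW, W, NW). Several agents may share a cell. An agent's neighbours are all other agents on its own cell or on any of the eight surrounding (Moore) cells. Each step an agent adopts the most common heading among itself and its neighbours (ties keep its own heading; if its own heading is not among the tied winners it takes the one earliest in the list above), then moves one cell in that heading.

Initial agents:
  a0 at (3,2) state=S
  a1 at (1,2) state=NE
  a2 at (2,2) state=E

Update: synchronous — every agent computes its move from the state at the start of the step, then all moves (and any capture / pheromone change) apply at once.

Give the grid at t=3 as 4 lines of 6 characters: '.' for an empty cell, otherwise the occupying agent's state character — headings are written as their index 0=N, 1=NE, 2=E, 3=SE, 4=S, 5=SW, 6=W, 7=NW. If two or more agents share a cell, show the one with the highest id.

......
......
..4..2
......

t=1: a0@(0,2):S a1@(0,3):NE a2@(2,3):E
t=2: a0@(1,2):S a1@(3,4):NE a2@(2,4):E
t=3: a0@(2,2):S a1@(2,5):NE a2@(2,5):E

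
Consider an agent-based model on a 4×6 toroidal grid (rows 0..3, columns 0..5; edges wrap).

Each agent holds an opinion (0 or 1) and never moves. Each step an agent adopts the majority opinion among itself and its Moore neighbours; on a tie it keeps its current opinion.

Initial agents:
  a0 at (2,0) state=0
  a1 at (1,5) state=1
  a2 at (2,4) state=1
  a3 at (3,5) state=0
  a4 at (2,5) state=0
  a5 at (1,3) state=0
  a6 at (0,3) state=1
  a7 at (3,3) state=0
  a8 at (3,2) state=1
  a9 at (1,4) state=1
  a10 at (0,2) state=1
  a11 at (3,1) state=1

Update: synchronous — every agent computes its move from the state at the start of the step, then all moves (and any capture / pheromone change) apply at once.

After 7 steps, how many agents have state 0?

t=1: a0@(2,0):0 a1@(1,5):1 a2@(2,4):0 a3@(3,5):0 a4@(2,5):0 a5@(1,3):1 a6@(0,3):1 a7@(3,3):1 a8@(3,2):1 a9@(1,4):1 a10@(0,2):1 a11@(3,1):1
t=2: a0@(2,0):0 a1@(1,5):0 a2@(2,4):1 a3@(3,5):0 a4@(2,5):0 a5@(1,3):1 a6@(0,3):1 a7@(3,3):1 a8@(3,2):1 a9@(1,4):1 a10@(0,2):1 a11@(3,1):1
t=3: (unchanged — steady state)

4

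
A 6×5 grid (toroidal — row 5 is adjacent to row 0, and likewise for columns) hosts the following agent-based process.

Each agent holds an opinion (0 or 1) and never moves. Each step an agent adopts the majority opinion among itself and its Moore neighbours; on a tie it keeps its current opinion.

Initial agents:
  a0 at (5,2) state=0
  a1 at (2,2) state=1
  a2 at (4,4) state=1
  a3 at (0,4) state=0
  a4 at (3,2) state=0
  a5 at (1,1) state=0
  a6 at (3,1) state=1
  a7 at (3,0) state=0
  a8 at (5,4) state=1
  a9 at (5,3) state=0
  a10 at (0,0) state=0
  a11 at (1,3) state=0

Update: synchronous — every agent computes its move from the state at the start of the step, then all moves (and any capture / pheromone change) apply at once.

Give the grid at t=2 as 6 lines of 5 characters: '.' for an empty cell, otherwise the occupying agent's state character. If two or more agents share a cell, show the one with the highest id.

0...0
.0.0.
..0..
111..
....1
..000

t=1: a0@(5,2):0 a1@(2,2):0 a2@(4,4):1 a3@(0,4):0 a4@(3,2):1 a5@(1,1):0 a6@(3,1):1 a7@(3,0):1 a8@(5,4):0 a9@(5,3):0 a10@(0,0):0 a11@(1,3):0
t=2: (unchanged — steady state)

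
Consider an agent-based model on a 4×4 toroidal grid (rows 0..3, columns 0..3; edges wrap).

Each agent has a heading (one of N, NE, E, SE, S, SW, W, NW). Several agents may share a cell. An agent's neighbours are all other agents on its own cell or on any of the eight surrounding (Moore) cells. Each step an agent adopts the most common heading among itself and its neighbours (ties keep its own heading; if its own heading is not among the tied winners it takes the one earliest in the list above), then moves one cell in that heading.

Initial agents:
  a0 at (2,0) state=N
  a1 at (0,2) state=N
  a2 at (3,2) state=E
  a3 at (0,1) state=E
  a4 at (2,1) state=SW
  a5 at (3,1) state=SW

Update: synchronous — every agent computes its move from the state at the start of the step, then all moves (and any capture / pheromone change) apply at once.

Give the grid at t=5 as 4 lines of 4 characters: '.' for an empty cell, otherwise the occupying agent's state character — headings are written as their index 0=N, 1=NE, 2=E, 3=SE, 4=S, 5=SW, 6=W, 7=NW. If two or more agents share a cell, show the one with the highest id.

5.22
....
....
5..2

t=1: a0@(3,3):SW a1@(0,3):E a2@(3,3):E a3@(0,2):E a4@(3,0):SW a5@(0,0):SW
t=2: a0@(0,2):SW a1@(0,0):E a2@(3,0):E a3@(0,3):E a4@(0,3):SW a5@(1,3):SW
t=3: a0@(1,1):SW a1@(0,1):E a2@(3,1):E a3@(0,0):E a4@(1,2):SW a5@(2,2):SW
t=4: a0@(2,0):SW a1@(0,2):E a2@(3,2):E a3@(0,1):E a4@(2,1):SW a5@(3,1):SW
t=5: a0@(3,3):SW a1@(0,3):E a2@(3,3):E a3@(0,2):E a4@(3,0):SW a5@(0,0):SW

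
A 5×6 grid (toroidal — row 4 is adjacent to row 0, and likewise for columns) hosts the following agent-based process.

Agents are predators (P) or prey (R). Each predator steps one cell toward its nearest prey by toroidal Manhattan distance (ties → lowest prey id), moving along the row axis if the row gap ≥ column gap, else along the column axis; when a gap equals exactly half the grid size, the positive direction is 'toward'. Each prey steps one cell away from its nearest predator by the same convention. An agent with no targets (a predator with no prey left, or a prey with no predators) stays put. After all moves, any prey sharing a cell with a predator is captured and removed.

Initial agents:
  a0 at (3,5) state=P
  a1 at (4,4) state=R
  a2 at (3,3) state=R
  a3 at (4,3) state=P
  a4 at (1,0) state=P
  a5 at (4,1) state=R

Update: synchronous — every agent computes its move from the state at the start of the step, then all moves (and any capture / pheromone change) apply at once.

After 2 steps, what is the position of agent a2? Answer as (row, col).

(1, 3)

t=1: a0@(4,5):P a2@(2,3):R a3@(4,4):P a4@(0,0):P a5@(4,0):R
t=2: a0@(4,0):P a2@(1,3):R a3@(4,5):P a4@(4,0):P a5@(4,1):R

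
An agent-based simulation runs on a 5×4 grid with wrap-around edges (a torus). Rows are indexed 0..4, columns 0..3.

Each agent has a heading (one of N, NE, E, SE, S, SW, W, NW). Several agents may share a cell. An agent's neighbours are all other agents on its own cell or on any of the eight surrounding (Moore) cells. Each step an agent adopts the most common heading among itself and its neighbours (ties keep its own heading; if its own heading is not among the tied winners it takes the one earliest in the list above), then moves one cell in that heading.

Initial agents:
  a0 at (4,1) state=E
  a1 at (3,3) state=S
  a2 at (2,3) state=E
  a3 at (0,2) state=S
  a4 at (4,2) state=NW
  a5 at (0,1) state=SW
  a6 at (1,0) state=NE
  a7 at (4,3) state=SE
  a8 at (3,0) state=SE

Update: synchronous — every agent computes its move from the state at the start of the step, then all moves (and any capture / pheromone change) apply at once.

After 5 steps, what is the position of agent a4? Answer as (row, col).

(4, 1)

t=1: a0@(4,2):E a1@(4,0):SE a2@(2,0):E a3@(1,2):S a4@(0,2):S a5@(1,0):SW a6@(0,1):NE a7@(0,0):SE a8@(4,1):SE
t=2: a0@(4,3):E a1@(0,1):SE a2@(2,1):E a3@(2,2):S a4@(1,2):S a5@(2,3):SW a6@(1,2):SE a7@(1,1):SE a8@(0,2):SE
t=3: a0@(4,0):E a1@(1,2):SE a2@(3,2):SE a3@(3,2):S a4@(2,3):SE a5@(3,3):S a6@(2,3):SE a7@(2,2):SE a8@(1,3):SE
t=4: a0@(4,1):E a1@(2,3):SE a2@(4,3):SE a3@(4,3):SE a4@(3,0):SE a5@(4,0):SE a6@(3,0):SE a7@(3,3):SE a8@(2,0):SE
t=5: a0@(0,2):SE a1@(3,0):SE a2@(0,0):SE a3@(0,0):SE a4@(4,1):SE a5@(0,1):SE a6@(4,1):SE a7@(4,0):SE a8@(3,1):SE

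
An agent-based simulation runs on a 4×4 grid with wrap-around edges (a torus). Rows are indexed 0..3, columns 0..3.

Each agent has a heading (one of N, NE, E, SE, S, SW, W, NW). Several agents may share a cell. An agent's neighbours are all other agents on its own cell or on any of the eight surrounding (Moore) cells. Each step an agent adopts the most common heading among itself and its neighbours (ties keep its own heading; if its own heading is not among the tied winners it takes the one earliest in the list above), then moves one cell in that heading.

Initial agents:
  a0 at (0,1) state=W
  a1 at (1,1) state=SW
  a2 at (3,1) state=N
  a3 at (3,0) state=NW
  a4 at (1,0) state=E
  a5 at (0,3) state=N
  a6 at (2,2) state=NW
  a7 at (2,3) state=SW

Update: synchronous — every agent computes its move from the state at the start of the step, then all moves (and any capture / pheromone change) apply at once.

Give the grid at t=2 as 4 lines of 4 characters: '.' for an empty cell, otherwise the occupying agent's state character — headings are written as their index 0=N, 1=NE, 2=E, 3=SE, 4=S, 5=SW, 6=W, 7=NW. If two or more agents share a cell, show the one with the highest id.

57.6
....
...0
..55

t=1: a0@(0,0):W a1@(2,0):SW a2@(2,0):NW a3@(2,0):N a4@(2,3):SW a5@(3,3):N a6@(3,1):SW a7@(1,2):NW
t=2: a0@(0,3):W a1@(3,3):SW a2@(3,3):SW a3@(3,3):SW a4@(3,2):SW a5@(2,3):N a6@(0,0):SW a7@(0,1):NW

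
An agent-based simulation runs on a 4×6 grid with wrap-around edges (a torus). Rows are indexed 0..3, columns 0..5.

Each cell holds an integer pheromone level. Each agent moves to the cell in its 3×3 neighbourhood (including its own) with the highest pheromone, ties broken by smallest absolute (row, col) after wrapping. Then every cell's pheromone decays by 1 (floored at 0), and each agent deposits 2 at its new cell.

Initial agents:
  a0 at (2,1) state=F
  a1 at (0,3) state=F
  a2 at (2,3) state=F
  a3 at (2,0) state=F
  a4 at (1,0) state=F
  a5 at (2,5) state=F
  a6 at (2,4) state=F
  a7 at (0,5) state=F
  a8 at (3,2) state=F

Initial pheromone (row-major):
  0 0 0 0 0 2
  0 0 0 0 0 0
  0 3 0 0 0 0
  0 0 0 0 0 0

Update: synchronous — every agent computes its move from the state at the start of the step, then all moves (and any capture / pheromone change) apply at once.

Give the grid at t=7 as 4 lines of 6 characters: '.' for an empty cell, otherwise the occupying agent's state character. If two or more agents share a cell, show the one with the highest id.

t=1: a0@(2,1) a1@(0,2) a2@(1,2) a3@(2,1) a4@(2,1) a5@(1,0) a6@(1,3) a7@(0,5) a8@(2,1) | pheromone: 0 0 2 0 0 3 / 2 0 2 2 0 0 / 0 10 0 0 0 0 / 0 0 0 0 0 0
t=2: a0@(2,1) a1@(0,2) a2@(2,1) a3@(2,1) a4@(2,1) a5@(2,1) a6@(0,2) a7@(0,5) a8@(2,1) | pheromone: 0 0 5 0 0 4 / 1 0 1 1 0 0 / 0 21 0 0 0 0 / 0 0 0 0 0 0
t=3: a0@(2,1) a1@(0,2) a2@(2,1) a3@(2,1) a4@(2,1) a5@(2,1) a6@(0,2) a7@(0,5) a8@(2,1) | pheromone: 0 0 8 0 0 5 / 0 0 0 0 0 0 / 0 32 0 0 0 0 / 0 0 0 0 0 0
t=4: a0@(2,1) a1@(0,2) a2@(2,1) a3@(2,1) a4@(2,1) a5@(2,1) a6@(0,2) a7@(0,5) a8@(2,1) | pheromone: 0 0 11 0 0 6 / 0 0 0 0 0 0 / 0 43 0 0 0 0 / 0 0 0 0 0 0
t=5: a0@(2,1) a1@(0,2) a2@(2,1) a3@(2,1) a4@(2,1) a5@(2,1) a6@(0,2) a7@(0,5) a8@(2,1) | pheromone: 0 0 14 0 0 7 / 0 0 0 0 0 0 / 0 54 0 0 0 0 / 0 0 0 0 0 0
t=6: a0@(2,1) a1@(0,2) a2@(2,1) a3@(2,1) a4@(2,1) a5@(2,1) a6@(0,2) a7@(0,5) a8@(2,1) | pheromone: 0 0 17 0 0 8 / 0 0 0 0 0 0 / 0 65 0 0 0 0 / 0 0 0 0 0 0
t=7: a0@(2,1) a1@(0,2) a2@(2,1) a3@(2,1) a4@(2,1) a5@(2,1) a6@(0,2) a7@(0,5) a8@(2,1) | pheromone: 0 0 20 0 0 9 / 0 0 0 0 0 0 / 0 76 0 0 0 0 / 0 0 0 0 0 0

..F..F
......
.F....
......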